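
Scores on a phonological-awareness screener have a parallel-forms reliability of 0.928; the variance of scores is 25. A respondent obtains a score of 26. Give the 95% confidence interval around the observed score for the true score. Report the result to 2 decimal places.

[23.37, 28.63]

σ = 25^(1/2) = 5.0000
SEM = 5.0000 · √(1 − 0.9280) = 5.0000 · √0.0720 ≈ 5.0000 · 0.2683 ≈ 1.3416
Half-width = 1.96·1.3416 ≈ 2.6296
CI = 26 ± 2.6296 → [23.3704, 28.6296]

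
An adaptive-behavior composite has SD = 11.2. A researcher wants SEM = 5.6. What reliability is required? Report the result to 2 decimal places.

0.75

r = 1 − (5.60000/11.2)² ≈ 1 − 0.25000 ≈ 0.75000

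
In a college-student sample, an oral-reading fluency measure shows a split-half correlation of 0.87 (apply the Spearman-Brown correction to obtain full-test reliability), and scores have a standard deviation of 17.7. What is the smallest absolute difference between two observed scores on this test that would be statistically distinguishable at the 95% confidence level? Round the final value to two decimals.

12.94

r_full = 2·0.87 / (1 + 0.87) ≈ 0.9305
SEM = 17.7000×√(1 − 0.9305) ≈ 4.6669
SE_diff = √2 × SEM ≈ 6.5999
Smallest detectable difference = 1.96×6.5999 ≈ 12.9359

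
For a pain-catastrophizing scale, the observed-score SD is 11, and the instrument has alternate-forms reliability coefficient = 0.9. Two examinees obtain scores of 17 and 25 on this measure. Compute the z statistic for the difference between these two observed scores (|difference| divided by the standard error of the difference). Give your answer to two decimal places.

1.63

The standard error of measurement is 11.0000·√(1 − 0.9000) ≈ 11.0000·0.3162 ≈ 3.4785.
Standard error of the difference = 3.4785·√2 ≈ 4.9193
z = 8 / 4.9193 ≈ 1.6262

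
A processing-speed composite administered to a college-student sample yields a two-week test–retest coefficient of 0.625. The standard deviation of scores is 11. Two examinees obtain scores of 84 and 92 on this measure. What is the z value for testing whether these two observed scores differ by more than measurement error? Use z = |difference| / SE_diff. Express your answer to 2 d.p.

SEM = 11.000 · √(1 − 0.625) = 11.000 · √0.375 ≈ 11.000 · 0.612 ≈ 6.736
SE_diff = √2 · SEM ≈ 9.526
z = |84 − 92| / 9.526 = 8 / 9.526 ≈ 0.840

0.84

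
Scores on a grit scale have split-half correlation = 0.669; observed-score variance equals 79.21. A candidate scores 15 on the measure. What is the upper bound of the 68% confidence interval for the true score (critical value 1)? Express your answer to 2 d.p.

18.96

σ = 79.21^(1/2) = 8.900
Full-length reliability (Spearman-Brown) = 2(0.669)/(1+0.669) ≈ 0.802
The standard error of measurement is 8.900·√(1 − 0.802) ≈ 8.900·0.445 ≈ 3.963.
1 · SEM ≈ 3.963
Upper bound: 15 + 3.963 = 18.963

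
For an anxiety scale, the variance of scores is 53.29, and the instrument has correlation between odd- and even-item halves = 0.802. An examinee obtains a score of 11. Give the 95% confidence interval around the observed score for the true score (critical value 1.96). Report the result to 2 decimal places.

[6.26, 15.74]

σ = 53.29^(1/2) = 7.30000
Spearman-Brown: r = 2(0.802) / (1 + 0.802) = 1.60400 / 1.80200 ≃ 0.89012
The standard error of measurement is 7.30000×√(1 − 0.89012) ≃ 7.30000×0.33148 ≃ 2.41979.
1.96 × SEM ≃ 4.74279
Interval: (6.25721, 15.74279)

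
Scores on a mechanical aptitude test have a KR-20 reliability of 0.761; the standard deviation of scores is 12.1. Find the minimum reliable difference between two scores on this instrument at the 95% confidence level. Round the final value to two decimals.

SEM = 12.100 * √(1 − 0.761) = 12.100 * √0.239 ≈ 12.100 * 0.489 ≈ 5.915
Standard error of the difference = 5.915·√2 ≈ 8.366
Minimum reliable difference = 1.96 * SE_diff ≈ 1.96 * 8.366 ≈ 16.397

16.40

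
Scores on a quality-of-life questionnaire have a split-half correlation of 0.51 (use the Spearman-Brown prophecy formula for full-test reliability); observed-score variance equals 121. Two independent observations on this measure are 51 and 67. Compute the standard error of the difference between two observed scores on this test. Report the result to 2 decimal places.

SD = √121 ≈ 11.00000
r_full = 2·0.51 / (1 + 0.51) ≈ 0.67550
SEM = 11.00000 * √(1 − 0.67550) = 11.00000 * √0.32450 ≈ 11.00000 * 0.56965 ≈ 6.26617
SE_diff = √2 * SEM ≈ 8.86170

8.86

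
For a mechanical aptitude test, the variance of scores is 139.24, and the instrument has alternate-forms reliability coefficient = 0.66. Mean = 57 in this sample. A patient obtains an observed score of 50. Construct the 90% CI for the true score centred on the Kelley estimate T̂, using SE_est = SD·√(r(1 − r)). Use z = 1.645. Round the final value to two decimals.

SD = √139.24 = 11.80000
T̂ = r·X + (1 − r)·M = 0.66000×50 + 0.34000×57 = 33.00000 + 19.38000 ≈ 52.38000
SE_est = SD × √(r(1 − r)) = 11.80000 × √0.22440 ≈ 11.80000 × 0.47371 ≈ 5.58976
90% CI: 52.38000 ± 9.19516 ≈ (43.18484, 61.57516)

[43.18, 61.58]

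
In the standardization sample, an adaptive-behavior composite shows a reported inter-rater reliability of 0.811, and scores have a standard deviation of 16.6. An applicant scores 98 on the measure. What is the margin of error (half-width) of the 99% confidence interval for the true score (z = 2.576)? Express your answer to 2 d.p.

18.59

SEM = 16.600 · √(1 − 0.811) = 16.600 · √0.189 ≈ 16.600 · 0.435 ≈ 7.217
Margin = 2.576 · 7.217 ≈ 18.590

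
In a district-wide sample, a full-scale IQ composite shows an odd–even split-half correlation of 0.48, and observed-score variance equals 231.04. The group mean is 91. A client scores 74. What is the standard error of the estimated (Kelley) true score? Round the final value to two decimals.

7.26

SD = √231.04 ≃ 15.20000
r_full = 2·0.48 / (1 + 0.48) ≃ 0.64865
SE_est = 15.20000*√(0.64865*0.35135) ≃ 7.25637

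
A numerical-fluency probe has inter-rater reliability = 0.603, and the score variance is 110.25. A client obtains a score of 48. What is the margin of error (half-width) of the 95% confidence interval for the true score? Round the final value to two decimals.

12.97

SD = √110.25 = 10.500
The standard error of measurement is 10.500·√(1 − 0.603) ≈ 10.500·0.630 ≈ 6.616.
Half-width = 1.96·6.616 ≈ 12.967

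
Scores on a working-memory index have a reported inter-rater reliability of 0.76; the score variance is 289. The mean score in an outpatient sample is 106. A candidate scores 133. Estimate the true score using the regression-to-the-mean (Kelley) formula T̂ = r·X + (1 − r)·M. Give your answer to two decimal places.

126.52

T̂ = r·X + (1 − r)·M = 0.760*133 + 0.240*106 = 101.080 + 25.440 ≈ 126.520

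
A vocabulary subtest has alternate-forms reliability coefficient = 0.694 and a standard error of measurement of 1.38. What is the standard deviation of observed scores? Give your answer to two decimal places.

2.49

SD = SEM / √(1 − r) = 1.38 / √0.3060 ≈ 1.38 / 0.5532 ≈ 2.4947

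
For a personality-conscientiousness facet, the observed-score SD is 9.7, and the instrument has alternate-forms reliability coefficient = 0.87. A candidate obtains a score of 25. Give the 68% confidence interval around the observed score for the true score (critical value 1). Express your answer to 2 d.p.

SEM = 9.7000×√(1 − 0.8700) ≈ 3.4974
Half-width = 1×3.4974 ≈ 3.4974
Interval: (21.5026, 28.4974)

[21.50, 28.50]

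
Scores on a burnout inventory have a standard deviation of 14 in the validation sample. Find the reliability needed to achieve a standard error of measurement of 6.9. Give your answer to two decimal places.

r = 1 − (SEM / SD)² = 1 − (6.9000 / 14)² ≈ 1 − 0.2429 ≈ 0.7571

0.76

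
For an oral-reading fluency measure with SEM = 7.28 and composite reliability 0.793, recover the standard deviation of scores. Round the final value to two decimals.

16.00

σ = SEM·(1 − r)^(−1/2) ≃ 7.28*2.1979 ≃ 16.0010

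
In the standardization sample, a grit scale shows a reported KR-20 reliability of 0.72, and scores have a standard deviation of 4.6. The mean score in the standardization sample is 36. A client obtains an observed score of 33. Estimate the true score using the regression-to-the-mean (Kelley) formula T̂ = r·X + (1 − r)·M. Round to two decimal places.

T̂ = 0.720(33) + 0.280(36) ≈ 33.840

33.84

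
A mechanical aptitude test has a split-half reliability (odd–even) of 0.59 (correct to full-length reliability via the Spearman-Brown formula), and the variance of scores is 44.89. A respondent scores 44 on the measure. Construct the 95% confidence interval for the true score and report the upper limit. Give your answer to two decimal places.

50.67

SD = √44.89 = 6.700
Spearman-Brown: r = 2(0.59) / (1 + 0.59) = 1.180 / 1.590 ≈ 0.742
SEM = 6.700 · √(1 − 0.742) = 6.700 · √0.258 ≈ 6.700 · 0.508 ≈ 3.402
Half-width = 1.96·3.402 ≈ 6.668
Upper bound: 44 + 6.668 = 50.668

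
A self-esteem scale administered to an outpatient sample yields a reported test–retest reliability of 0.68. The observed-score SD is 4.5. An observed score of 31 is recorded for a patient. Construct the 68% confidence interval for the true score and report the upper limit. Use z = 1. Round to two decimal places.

33.55

SEM = 4.500*√(1 − 0.680) ≈ 2.546
1 * SEM ≈ 2.546
Upper bound: 31 + 2.546 = 33.546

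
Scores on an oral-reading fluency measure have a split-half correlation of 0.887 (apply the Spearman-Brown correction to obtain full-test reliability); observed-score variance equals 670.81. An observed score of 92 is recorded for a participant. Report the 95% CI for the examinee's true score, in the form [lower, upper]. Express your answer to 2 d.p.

[79.58, 104.42]

SD = √670.81 ≈ 25.9000
r_full = 2·0.887 / (1 + 0.887) ≈ 0.9401
SEM = 25.9000*√(1 − 0.9401) ≈ 6.3380
1.96 * SEM ≈ 12.4225
Interval: (79.5775, 104.4225)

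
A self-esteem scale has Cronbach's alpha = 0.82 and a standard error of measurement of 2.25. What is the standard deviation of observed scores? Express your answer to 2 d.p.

SD = 2.25 / √(1 − 0.82) ≈ 5.303

5.30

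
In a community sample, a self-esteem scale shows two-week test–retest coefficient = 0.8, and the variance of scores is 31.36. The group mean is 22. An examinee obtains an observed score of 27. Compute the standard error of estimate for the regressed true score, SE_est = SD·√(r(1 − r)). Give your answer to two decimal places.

σ = 31.36^(1/2) = 5.6000
SE_est = SD * √(r(1 − r)) = 5.6000 * √0.1600 ≈ 5.6000 * 0.4000 ≈ 2.2400

2.24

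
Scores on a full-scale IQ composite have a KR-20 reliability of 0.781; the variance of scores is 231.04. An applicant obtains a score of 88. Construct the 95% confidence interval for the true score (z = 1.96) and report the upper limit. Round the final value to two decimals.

101.94

σ = 231.04^(1/2) = 15.2000
SEM = 15.2000 * √(1 − 0.7810) = 15.2000 * √0.2190 ≈ 15.2000 * 0.4680 ≈ 7.1132
1.96 * SEM ≈ 13.9419
Upper bound: 88 + 13.9419 = 101.9419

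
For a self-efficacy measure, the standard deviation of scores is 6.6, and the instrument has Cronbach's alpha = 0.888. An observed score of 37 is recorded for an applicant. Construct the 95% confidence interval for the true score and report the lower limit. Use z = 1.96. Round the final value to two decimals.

The standard error of measurement is 6.6000·√(1 − 0.8880) ≈ 6.6000·0.3347 ≈ 2.2088.
Margin = 1.96 · 2.2088 ≈ 4.3292
Lower bound: 37 − 4.3292 = 32.6708

32.67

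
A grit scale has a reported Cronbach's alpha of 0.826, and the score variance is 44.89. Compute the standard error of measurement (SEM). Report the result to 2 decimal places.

σ = 44.89^(1/2) = 6.7000
The standard error of measurement is 6.7000×√(1 − 0.8260) ≈ 6.7000×0.4171 ≈ 2.7948.

2.79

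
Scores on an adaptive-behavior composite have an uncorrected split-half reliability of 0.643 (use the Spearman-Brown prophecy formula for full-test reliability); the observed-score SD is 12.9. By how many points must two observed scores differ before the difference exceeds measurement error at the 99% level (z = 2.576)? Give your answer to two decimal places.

21.91

r_full = 2·0.643 / (1 + 0.643) ≈ 0.783
SEM = 12.900 * √(1 − 0.783) = 12.900 * √0.217 ≈ 12.900 * 0.466 ≈ 6.013
Standard error of the difference = 6.013·√2 ≈ 8.504
Smallest detectable difference = 2.576*8.504 ≈ 21.906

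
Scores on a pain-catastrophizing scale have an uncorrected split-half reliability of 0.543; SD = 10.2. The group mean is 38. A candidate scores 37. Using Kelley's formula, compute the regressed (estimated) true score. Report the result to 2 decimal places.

37.30

Full-length reliability (Spearman-Brown) = 2(0.543)/(1+0.543) ≃ 0.704
Estimated true score = 0.704×37 + (1 − 0.704)×38 ≃ 37.296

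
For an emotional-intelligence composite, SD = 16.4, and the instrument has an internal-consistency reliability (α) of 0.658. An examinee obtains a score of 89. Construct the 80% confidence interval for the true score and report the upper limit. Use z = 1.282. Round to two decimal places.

SEM = 16.4000 * √(1 − 0.6580) = 16.4000 * √0.3420 ≈ 16.4000 * 0.5848 ≈ 9.5908
Half-width = 1.282*9.5908 ≈ 12.2955
Upper limit = 89 + 12.2955 ≈ 101.2955

101.30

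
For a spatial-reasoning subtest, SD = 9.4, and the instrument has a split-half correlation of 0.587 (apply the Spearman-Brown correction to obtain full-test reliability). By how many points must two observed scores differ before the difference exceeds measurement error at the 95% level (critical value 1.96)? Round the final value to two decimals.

13.29

Spearman-Brown: r = 2(0.587) / (1 + 0.587) = 1.17400 / 1.58700 ≃ 0.73976
SEM = 9.40000 × √(1 − 0.73976) = 9.40000 × √0.26024 ≃ 9.40000 × 0.51014 ≃ 4.79528
SE_diff = SEM × √2 ≃ 4.79528 × 1.41421 ≃ 6.78156
Minimum reliable difference = 1.96 × SE_diff ≃ 1.96 × 6.78156 ≃ 13.29185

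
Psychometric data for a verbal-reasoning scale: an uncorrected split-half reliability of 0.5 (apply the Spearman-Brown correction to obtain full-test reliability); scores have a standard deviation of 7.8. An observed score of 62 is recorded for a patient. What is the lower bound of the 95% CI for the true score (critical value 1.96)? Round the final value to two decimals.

53.17

Spearman-Brown: r = 2(0.5) / (1 + 0.5) = 1.0000 / 1.5000 ≈ 0.6667
SEM = 7.8000 * √(1 − 0.6667) = 7.8000 * √0.3333 ≈ 7.8000 * 0.5774 ≈ 4.5033
Margin = 1.96 * 4.5033 ≈ 8.8265
Lower limit = 62 − 8.8265 ≈ 53.1735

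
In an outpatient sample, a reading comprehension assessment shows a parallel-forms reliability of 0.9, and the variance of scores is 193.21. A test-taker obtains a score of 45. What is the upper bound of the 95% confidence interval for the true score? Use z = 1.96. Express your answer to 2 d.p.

53.62

SD = √193.21 = 13.90000
SEM = 13.90000 × √(1 − 0.90000) = 13.90000 × √0.10000 ≈ 13.90000 × 0.31623 ≈ 4.39557
Margin = 1.96 × 4.39557 ≈ 8.61531
Upper limit = 45 + 8.61531 ≈ 53.61531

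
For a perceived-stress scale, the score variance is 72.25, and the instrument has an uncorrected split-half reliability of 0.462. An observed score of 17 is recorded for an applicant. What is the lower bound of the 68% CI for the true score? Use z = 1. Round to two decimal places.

SD = √72.25 = 8.500
r_full = 2·0.462 / (1 + 0.462) ≈ 0.632
SEM = 8.500 * √(1 − 0.632) = 8.500 * √0.368 ≈ 8.500 * 0.607 ≈ 5.156
1 * SEM ≈ 5.156
Lower limit = 17 − 5.156 ≈ 11.844

11.84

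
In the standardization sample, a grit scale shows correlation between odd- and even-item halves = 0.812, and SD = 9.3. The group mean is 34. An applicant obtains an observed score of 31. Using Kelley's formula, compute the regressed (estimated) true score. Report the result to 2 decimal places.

31.31

r_full = 2·0.812 / (1 + 0.812) ≈ 0.896
Estimated true score = 0.896·31 + (1 − 0.896)·34 ≈ 31.311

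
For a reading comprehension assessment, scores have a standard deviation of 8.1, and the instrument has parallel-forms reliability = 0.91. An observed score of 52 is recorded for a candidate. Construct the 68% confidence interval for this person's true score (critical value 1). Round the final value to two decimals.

SEM = 8.10000 · √(1 − 0.91000) = 8.10000 · √0.09000 ≈ 8.10000 · 0.30000 ≈ 2.43000
Margin = 1 · 2.43000 ≈ 2.43000
Interval: (49.57000, 54.43000)

[49.57, 54.43]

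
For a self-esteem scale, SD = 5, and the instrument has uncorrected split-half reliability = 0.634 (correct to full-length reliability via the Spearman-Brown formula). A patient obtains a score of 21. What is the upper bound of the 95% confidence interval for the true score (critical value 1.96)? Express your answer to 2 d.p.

25.64

r_full = 2·0.634 / (1 + 0.634) ≈ 0.776
SEM = 5.000 * √(1 − 0.776) = 5.000 * √0.224 ≈ 5.000 * 0.473 ≈ 2.366
Margin = 1.96 * 2.366 ≈ 4.638
Upper bound: 21 + 4.638 = 25.638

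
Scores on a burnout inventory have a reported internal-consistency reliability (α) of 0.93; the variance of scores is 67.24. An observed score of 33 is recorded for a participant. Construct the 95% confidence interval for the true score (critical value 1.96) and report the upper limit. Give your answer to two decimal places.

37.25

SD = √67.24 ≃ 8.200
SEM = 8.200×√(1 − 0.930) ≃ 2.170
Margin = 1.96 × 2.170 ≃ 4.252
Upper bound: 33 + 4.252 = 37.252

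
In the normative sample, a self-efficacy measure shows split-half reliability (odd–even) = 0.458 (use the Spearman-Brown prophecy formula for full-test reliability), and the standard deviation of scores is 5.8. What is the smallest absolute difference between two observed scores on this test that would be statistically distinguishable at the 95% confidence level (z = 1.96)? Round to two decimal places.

Full-length reliability (Spearman-Brown) = 2(0.458)/(1+0.458) ≈ 0.62826
The standard error of measurement is 5.80000·√(1 − 0.62826) ≈ 5.80000·0.60971 ≈ 3.53630.
SE_diff = SEM · √2 ≈ 3.53630 · 1.41421 ≈ 5.00108
Smallest detectable difference = 1.96·5.00108 ≈ 9.80212

9.80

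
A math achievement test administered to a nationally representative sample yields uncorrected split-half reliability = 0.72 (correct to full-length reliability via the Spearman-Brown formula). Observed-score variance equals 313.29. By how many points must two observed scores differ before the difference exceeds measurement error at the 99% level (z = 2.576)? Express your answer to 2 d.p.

SD = √313.29 = 17.700
Spearman-Brown: r = 2(0.72) / (1 + 0.72) = 1.440 / 1.720 ≈ 0.837
The standard error of measurement is 17.700×√(1 − 0.837) ≈ 17.700×0.403 ≈ 7.141.
Standard error of the difference = 7.141·√2 ≈ 10.100
Minimum reliable difference = 2.576 × SE_diff ≈ 2.576 × 10.100 ≈ 26.017

26.02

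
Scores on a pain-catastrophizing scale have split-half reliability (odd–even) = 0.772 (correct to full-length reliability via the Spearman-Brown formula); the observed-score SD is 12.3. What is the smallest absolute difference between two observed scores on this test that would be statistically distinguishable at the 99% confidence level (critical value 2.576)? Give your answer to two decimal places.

r_full = 2·0.772 / (1 + 0.772) ≈ 0.8713
SEM = 12.3000 × √(1 − 0.8713) = 12.3000 × √0.1287 ≈ 12.3000 × 0.3587 ≈ 4.4121
SE_diff = SEM × √2 ≈ 4.4121 × 1.4142 ≈ 6.2396
Minimum reliable difference = 2.576 × SE_diff ≈ 2.576 × 6.2396 ≈ 16.0732

16.07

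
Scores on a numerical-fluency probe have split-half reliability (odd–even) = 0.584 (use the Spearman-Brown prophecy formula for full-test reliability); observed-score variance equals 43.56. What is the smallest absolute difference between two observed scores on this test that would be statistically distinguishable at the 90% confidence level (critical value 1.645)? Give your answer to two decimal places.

7.87

SD = √43.56 = 6.6000
Spearman-Brown: r = 2(0.584) / (1 + 0.584) = 1.1680 / 1.5840 ≈ 0.7374
SEM = 6.6000 * √(1 − 0.7374) = 6.6000 * √0.2626 ≈ 6.6000 * 0.5125 ≈ 3.3823
SE_diff = √2 * SEM ≈ 4.7833
Smallest detectable difference = 1.645*4.7833 ≈ 7.8685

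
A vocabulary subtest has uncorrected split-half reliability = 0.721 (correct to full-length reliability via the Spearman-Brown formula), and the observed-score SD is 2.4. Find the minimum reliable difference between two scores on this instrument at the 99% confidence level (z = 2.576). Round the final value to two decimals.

Spearman-Brown: r = 2(0.721) / (1 + 0.721) = 1.44200 / 1.72100 ≈ 0.83788
SEM = 2.40000×√(1 − 0.83788) ≈ 0.96632
Standard error of the difference = 0.96632·√2 ≈ 1.36659
Minimum reliable difference = 2.576 × SE_diff ≈ 2.576 × 1.36659 ≈ 3.52033

3.52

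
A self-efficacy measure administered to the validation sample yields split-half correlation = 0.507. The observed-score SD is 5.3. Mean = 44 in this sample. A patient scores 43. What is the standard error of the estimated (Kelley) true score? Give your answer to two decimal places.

Spearman-Brown: r = 2(0.507) / (1 + 0.507) = 1.014 / 1.507 ≈ 0.673
SE_est = 5.300·√[r(1 − r)] ≈ 2.487

2.49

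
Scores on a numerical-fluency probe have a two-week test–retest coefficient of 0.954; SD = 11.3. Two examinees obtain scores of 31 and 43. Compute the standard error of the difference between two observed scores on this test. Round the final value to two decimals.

SEM = 11.3000 * √(1 − 0.9540) = 11.3000 * √0.0460 ≈ 11.3000 * 0.2145 ≈ 2.4236
SE_diff = √2 * SEM ≈ 3.4275

3.43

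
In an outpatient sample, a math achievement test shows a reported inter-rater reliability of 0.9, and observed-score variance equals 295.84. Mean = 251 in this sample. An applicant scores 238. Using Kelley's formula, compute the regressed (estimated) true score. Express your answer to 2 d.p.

T̂ = r·X + (1 − r)·M = 0.900·238 + 0.100·251 = 214.200 + 25.100 ≈ 239.300

239.30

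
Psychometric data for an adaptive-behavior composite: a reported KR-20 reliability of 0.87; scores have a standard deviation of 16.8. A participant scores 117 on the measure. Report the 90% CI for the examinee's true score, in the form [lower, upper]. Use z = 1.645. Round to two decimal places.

[107.04, 126.96]

The standard error of measurement is 16.8000×√(1 − 0.8700) ≈ 16.8000×0.3606 ≈ 6.0573.
Margin = 1.645 × 6.0573 ≈ 9.9643
Interval: (107.0357, 126.9643)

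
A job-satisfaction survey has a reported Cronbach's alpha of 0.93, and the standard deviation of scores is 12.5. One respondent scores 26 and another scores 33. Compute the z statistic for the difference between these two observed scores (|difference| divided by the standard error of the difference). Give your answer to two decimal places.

1.50

SEM = 12.5000·√(1 − 0.9300) ≈ 3.3072
Standard error of the difference = 3.3072·√2 ≈ 4.6771
z = 7 / 4.6771 ≈ 1.4967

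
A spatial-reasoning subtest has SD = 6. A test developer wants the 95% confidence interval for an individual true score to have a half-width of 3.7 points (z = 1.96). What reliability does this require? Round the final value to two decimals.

SEM needed = half-width / z = 3.7/1.96 ≈ 1.888
Required reliability = 1 − (SEM/SD)² = 1 − 0.099 ≈ 0.901

0.90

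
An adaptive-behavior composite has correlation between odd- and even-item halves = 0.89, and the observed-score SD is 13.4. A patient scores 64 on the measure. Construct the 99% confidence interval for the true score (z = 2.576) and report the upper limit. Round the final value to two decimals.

72.33

Full-length reliability (Spearman-Brown) = 2(0.89)/(1+0.89) ≈ 0.9418
SEM = 13.4000·√(1 − 0.9418) ≈ 3.2327
Margin = 2.576 · 3.2327 ≈ 8.3275
Upper limit = 64 + 8.3275 ≈ 72.3275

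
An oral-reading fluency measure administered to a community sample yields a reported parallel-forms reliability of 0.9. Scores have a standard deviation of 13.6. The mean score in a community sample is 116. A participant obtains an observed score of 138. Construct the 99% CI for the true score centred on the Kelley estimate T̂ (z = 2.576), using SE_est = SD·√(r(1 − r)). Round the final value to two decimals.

[125.29, 146.31]

Estimated true score = 0.900*138 + (1 − 0.900)*116 ≈ 135.800
SE_est = SD * √(r(1 − r)) = 13.600 * √0.090 ≈ 13.600 * 0.300 ≈ 4.080
CI = 135.800 ± 2.576 * 4.080 → [125.290, 146.310]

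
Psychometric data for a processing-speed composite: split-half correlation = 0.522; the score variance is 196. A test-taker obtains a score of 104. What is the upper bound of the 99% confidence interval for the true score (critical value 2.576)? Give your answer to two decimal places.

124.21

SD = √196 ≈ 14.00000
r_full = 2·0.522 / (1 + 0.522) ≈ 0.68594
SEM = 14.00000 × √(1 − 0.68594) = 14.00000 × √0.31406 ≈ 14.00000 × 0.56041 ≈ 7.84575
Margin = 2.576 × 7.84575 ≈ 20.21066
Upper bound: 104 + 20.21066 = 124.21066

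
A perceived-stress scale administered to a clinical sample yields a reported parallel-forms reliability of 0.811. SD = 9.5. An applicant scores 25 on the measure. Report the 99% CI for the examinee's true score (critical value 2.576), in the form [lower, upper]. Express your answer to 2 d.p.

[14.36, 35.64]

SEM = 9.500 × √(1 − 0.811) = 9.500 × √0.189 ≈ 9.500 × 0.435 ≈ 4.130
2.576 × SEM ≈ 10.639
Interval: (14.361, 35.639)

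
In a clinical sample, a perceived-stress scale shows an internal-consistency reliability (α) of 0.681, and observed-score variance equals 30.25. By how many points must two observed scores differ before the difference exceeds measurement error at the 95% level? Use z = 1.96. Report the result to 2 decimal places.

8.61

SD = √30.25 ≈ 5.500
The standard error of measurement is 5.500·√(1 − 0.681) ≈ 5.500·0.565 ≈ 3.106.
SE_diff = SEM · √2 ≈ 3.106 · 1.414 ≈ 4.393
Minimum reliable difference = 1.96 · SE_diff ≈ 1.96 · 4.393 ≈ 8.611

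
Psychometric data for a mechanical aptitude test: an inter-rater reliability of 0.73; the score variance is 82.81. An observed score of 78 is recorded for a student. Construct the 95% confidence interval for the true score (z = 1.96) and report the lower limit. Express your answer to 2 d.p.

68.73

σ = 82.81^(1/2) = 9.100
SEM = 9.100*√(1 − 0.730) ≃ 4.728
1.96 * SEM ≃ 9.268
Lower bound: 78 − 9.268 = 68.732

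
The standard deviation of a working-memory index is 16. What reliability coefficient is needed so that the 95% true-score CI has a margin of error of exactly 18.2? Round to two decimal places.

Required SEM = 18.2 / 1.96 ≈ 9.286
Required reliability = 1 − (SEM/SD)² = 1 − 0.337 ≈ 0.663

0.66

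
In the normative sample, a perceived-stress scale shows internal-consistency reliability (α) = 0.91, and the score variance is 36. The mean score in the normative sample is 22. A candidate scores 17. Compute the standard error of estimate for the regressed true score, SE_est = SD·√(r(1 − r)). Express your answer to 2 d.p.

1.72

σ = 36^(1/2) = 6.0000
SE_est = 6.0000×√(0.9100×0.0900) ≈ 1.7171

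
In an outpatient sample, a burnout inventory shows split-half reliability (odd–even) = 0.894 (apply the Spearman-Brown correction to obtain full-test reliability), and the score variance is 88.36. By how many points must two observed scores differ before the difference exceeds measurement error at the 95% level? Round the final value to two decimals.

6.16

σ = 88.36^(1/2) = 9.400
Full-length reliability (Spearman-Brown) = 2(0.894)/(1+0.894) ≈ 0.944
The standard error of measurement is 9.400*√(1 − 0.944) ≈ 9.400*0.237 ≈ 2.224.
SE_diff = √2 * SEM ≈ 3.145
Smallest detectable difference = 1.96*3.145 ≈ 6.164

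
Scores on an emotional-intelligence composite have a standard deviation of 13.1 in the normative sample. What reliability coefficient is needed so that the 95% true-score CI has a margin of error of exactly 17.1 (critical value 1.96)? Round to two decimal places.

SEM needed = half-width / z = 17.1/1.96 ≈ 8.724
r = 1 − (SEM / SD)² = 1 − (8.724 / 13.1)² ≈ 1 − 0.444 ≈ 0.556

0.56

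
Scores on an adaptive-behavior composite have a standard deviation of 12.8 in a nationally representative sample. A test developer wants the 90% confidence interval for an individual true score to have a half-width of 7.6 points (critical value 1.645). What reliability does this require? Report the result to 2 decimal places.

Required SEM = 7.6 / 1.645 ≈ 4.6201
r = 1 − (4.6201/12.8)² ≈ 1 − 0.1303 ≈ 0.8697

0.87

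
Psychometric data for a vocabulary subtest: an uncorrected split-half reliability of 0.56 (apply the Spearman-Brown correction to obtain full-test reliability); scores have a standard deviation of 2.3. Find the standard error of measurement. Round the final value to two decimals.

Spearman-Brown: r = 2(0.56) / (1 + 0.56) = 1.1200 / 1.5600 ≈ 0.7179
The standard error of measurement is 2.3000*√(1 − 0.7179) ≈ 2.3000*0.5311 ≈ 1.2215.

1.22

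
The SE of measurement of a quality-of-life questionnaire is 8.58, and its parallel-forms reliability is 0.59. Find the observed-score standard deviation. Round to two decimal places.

SD = 8.58 / √(1 − 0.59) ≈ 13.3997

13.40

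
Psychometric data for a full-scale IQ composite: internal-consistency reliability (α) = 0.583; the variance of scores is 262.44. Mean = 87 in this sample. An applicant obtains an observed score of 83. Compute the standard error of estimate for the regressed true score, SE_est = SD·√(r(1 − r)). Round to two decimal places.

σ = 262.44^(1/2) = 16.20000
SE_est = 16.20000*√(0.58300*0.41700) ≈ 7.98762

7.99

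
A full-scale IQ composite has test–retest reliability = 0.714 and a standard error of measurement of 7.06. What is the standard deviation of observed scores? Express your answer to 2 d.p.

SD = 7.06 / √(1 − 0.714) ≈ 13.20145

13.20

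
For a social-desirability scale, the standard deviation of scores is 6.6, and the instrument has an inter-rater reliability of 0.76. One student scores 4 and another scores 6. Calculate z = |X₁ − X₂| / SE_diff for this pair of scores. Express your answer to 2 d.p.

0.44

SEM = 6.60000 · √(1 − 0.76000) = 6.60000 · √0.24000 ≈ 6.60000 · 0.48990 ≈ 3.23333
SE_diff = SEM · √2 ≈ 3.23333 · 1.41421 ≈ 4.57261
z = |4 − 6| / 4.57261 = 2 / 4.57261 ≈ 0.43739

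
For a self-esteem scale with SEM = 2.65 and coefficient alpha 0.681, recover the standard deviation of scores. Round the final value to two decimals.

σ = SEM·(1 − r)^(−1/2) ≈ 2.65*1.7705 ≈ 4.6919

4.69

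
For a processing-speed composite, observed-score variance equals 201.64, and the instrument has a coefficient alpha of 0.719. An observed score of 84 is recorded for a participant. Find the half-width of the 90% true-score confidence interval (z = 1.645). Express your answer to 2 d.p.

SD = √201.64 ≈ 14.20000
SEM = 14.20000 × √(1 − 0.71900) = 14.20000 × √0.28100 ≈ 14.20000 × 0.53009 ≈ 7.52734
Half-width = 1.645×7.52734 ≈ 12.38247

12.38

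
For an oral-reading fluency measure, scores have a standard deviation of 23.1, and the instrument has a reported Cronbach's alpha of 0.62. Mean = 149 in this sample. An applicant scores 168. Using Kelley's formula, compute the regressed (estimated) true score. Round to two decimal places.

Estimated true score = 0.6200·168 + (1 − 0.6200)·149 ≃ 160.7800

160.78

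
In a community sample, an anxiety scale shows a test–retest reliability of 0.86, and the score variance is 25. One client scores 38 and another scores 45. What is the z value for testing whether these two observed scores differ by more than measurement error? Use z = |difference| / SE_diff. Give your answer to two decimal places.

σ = 25^(1/2) = 5.000
SEM = 5.000·√(1 − 0.860) ≃ 1.871
Standard error of the difference = 1.871·√2 ≃ 2.646
z = |38 − 45| / 2.646 = 7 / 2.646 ≃ 2.646

2.65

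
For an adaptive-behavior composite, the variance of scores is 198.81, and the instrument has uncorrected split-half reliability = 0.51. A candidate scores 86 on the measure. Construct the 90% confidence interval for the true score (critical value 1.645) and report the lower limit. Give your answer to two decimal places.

σ = 198.81^(1/2) = 14.10000
r_full = 2·0.51 / (1 + 0.51) ≈ 0.67550
SEM = 14.10000 × √(1 − 0.67550) = 14.10000 × √0.32450 ≈ 14.10000 × 0.56965 ≈ 8.03209
Half-width = 1.645×8.03209 ≈ 13.21279
Lower bound: 86 − 13.21279 = 72.78721

72.79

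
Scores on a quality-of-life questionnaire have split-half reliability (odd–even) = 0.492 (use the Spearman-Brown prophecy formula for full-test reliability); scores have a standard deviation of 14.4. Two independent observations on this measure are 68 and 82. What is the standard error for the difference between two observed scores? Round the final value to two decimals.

Spearman-Brown: r = 2(0.492) / (1 + 0.492) = 0.984 / 1.492 ≈ 0.660
SEM = 14.400 × √(1 − 0.660) = 14.400 × √0.340 ≈ 14.400 × 0.584 ≈ 8.403
Standard error of the difference = 8.403·√2 ≈ 11.883

11.88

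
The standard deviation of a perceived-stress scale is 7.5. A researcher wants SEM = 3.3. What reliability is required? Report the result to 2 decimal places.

r = 1 − (SEM / SD)² = 1 − (3.3000 / 7.5)² ≈ 1 − 0.1936 ≈ 0.8064

0.81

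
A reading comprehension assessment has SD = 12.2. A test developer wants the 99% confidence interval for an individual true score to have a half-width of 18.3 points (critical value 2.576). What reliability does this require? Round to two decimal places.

0.66

Required SEM = 18.3 / 2.576 ≈ 7.1040
r = 1 − (SEM / SD)² = 1 − (7.1040 / 12.2)² ≈ 1 − 0.3391 ≈ 0.6609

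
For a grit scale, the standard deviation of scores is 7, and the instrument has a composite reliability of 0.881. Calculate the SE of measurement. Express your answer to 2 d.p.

2.41

The standard error of measurement is 7.00000*√(1 − 0.88100) ≈ 7.00000*0.34496 ≈ 2.41475.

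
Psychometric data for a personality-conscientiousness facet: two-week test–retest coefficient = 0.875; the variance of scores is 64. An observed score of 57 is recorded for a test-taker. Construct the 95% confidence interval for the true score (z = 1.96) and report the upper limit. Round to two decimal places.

62.54

SD = √64 ≈ 8.000
SEM = 8.000×√(1 − 0.875) ≈ 2.828
Margin = 1.96 × 2.828 ≈ 5.544
Upper limit = 57 + 5.544 ≈ 62.544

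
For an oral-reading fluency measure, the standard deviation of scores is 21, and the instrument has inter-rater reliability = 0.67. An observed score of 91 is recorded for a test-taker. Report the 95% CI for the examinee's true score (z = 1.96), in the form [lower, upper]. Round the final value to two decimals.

SEM = 21.0000 × √(1 − 0.6700) = 21.0000 × √0.3300 ≃ 21.0000 × 0.5745 ≃ 12.0636
1.96 × SEM ≃ 23.6446
CI = 91 ± 23.6446 → [67.3554, 114.6446]

[67.36, 114.64]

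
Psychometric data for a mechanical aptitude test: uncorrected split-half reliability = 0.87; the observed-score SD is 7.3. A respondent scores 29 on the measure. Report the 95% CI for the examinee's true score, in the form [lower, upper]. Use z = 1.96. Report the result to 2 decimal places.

[25.23, 32.77]

Spearman-Brown: r = 2(0.87) / (1 + 0.87) = 1.7400 / 1.8700 ≈ 0.9305
SEM = 7.3000 × √(1 − 0.9305) = 7.3000 × √0.0695 ≈ 7.3000 × 0.2637 ≈ 1.9247
1.96 × SEM ≈ 3.7725
CI = 29 ± 3.7725 → [25.2275, 32.7725]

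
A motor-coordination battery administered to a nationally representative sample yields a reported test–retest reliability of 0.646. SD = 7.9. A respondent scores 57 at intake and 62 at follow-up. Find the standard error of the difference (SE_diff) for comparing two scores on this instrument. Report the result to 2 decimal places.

6.65

SEM = 7.900 × √(1 − 0.646) = 7.900 × √0.354 ≃ 7.900 × 0.595 ≃ 4.700
Standard error of the difference = 4.700·√2 ≃ 6.647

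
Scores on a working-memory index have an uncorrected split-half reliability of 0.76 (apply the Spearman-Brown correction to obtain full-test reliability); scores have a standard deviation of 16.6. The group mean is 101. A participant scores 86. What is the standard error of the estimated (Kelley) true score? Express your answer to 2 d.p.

r_full = 2·0.76 / (1 + 0.76) ≈ 0.8636
SE_est = 16.6000×√(0.8636×0.1364) ≈ 5.6967

5.70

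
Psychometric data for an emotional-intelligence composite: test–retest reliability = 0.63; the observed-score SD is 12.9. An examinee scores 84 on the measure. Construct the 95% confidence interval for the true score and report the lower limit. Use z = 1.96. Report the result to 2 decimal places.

SEM = 12.90000·√(1 − 0.63000) ≃ 7.84676
1.96 · SEM ≃ 15.37966
Lower limit = 84 − 15.37966 ≃ 68.62034

68.62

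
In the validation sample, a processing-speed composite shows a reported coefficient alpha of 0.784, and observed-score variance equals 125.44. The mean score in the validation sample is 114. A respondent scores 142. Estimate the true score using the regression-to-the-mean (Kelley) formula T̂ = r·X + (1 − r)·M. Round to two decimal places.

T̂ = r·X + (1 − r)·M = 0.784×142 + 0.216×114 = 111.328 + 24.624 ≈ 135.952

135.95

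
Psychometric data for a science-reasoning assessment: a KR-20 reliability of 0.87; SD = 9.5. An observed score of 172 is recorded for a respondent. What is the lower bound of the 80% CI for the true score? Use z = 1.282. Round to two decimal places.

167.61

SEM = 9.500*√(1 − 0.870) ≃ 3.425
1.282 * SEM ≃ 4.391
Lower bound: 172 − 4.391 = 167.609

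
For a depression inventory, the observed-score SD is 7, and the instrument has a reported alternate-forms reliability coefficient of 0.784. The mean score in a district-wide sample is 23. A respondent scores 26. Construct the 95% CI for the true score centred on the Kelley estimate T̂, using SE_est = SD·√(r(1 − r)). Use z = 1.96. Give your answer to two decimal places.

T̂ = r·X + (1 − r)·M = 0.7840·26 + 0.2160·23 = 20.3840 + 4.9680 ≈ 25.3520
SE_est = SD · √(r(1 − r)) = 7.0000 · √0.1693 ≈ 7.0000 · 0.4115 ≈ 2.8806
95% CI: 25.3520 ± 5.6460 ≈ (19.7060, 30.9980)

[19.71, 31.00]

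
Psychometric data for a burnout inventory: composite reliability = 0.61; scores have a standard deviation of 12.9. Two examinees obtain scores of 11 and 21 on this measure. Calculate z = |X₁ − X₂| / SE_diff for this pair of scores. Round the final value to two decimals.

0.88

SEM = 12.90000 × √(1 − 0.61000) = 12.90000 × √0.39000 ≈ 12.90000 × 0.62450 ≈ 8.05605
SE_diff = SEM × √2 ≈ 8.05605 × 1.41421 ≈ 11.39297
z = 10 / 11.39297 ≈ 0.87773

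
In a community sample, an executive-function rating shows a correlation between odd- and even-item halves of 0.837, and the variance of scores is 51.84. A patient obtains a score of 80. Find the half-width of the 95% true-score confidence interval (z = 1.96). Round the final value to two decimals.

4.20

SD = √51.84 = 7.20000
Full-length reliability (Spearman-Brown) = 2(0.837)/(1+0.837) ≈ 0.91127
SEM = 7.20000 * √(1 − 0.91127) = 7.20000 * √0.08873 ≈ 7.20000 * 0.29788 ≈ 2.14473
Half-width = 1.96*2.14473 ≈ 4.20366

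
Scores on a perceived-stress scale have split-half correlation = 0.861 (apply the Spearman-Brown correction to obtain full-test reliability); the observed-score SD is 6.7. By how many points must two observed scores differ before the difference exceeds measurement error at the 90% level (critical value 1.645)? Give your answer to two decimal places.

Spearman-Brown: r = 2(0.861) / (1 + 0.861) = 1.722 / 1.861 ≈ 0.925
The standard error of measurement is 6.700·√(1 − 0.925) ≈ 6.700·0.273 ≈ 1.831.
SE_diff = SEM · √2 ≈ 1.831 · 1.414 ≈ 2.590
Minimum reliable difference = 1.645 · SE_diff ≈ 1.645 · 2.590 ≈ 4.260

4.26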